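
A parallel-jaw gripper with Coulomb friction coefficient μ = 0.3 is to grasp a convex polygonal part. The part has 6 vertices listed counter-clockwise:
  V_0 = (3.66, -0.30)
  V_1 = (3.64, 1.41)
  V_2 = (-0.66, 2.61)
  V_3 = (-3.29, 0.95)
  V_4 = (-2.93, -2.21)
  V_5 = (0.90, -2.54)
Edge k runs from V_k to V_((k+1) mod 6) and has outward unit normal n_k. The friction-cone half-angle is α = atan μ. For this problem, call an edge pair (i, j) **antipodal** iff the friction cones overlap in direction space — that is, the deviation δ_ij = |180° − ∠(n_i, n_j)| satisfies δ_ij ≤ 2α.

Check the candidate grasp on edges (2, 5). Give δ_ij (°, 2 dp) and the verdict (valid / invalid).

α = atan 0.3 = 16.70°;  2α = 33.40°
edge 2: e_2 = (-2.63, -1.66);  n_2 = (-0.5338, +0.8456)
edge 5: e_5 = (+2.76, +2.24);  n_5 = (+0.6302, -0.7765)
∠(n_2, n_5) = 173.20°
δ = |180° − 173.20°| = 6.80°
6.80° ≤ 2α = 33.40°  →  valid

δ = 6.80°, valid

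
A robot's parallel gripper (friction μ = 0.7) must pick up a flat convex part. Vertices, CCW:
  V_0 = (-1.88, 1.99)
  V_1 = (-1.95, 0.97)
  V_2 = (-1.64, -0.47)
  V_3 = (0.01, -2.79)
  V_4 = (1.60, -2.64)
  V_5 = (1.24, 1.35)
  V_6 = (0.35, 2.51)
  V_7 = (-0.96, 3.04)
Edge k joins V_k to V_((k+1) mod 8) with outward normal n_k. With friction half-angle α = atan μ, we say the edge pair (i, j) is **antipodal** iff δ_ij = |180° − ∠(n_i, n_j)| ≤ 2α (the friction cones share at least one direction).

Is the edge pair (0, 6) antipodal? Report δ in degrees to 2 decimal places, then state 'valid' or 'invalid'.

δ = 71.90°, invalid

α = atan 0.7 = 34.99°;  2α = 69.98°
edge 0: e_0 = (-0.07, -1.02);  n_0 = (-0.9977, +0.0685)
edge 6: e_6 = (-1.31, +0.53);  n_6 = (+0.3750, +0.9270)
∠(n_0, n_6) = 108.10°
δ = |180° − 108.10°| = 71.90°
71.90° > 2α = 69.98°  →  invalid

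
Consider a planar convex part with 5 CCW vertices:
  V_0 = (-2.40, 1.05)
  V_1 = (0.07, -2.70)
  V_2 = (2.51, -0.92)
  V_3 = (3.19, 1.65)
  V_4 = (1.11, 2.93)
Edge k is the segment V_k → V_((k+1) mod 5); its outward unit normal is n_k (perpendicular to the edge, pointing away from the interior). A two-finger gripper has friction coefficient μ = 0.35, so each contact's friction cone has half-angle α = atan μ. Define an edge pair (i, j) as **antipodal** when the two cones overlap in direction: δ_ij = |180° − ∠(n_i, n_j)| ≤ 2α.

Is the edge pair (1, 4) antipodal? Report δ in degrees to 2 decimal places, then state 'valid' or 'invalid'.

α = atan 0.35 = 19.29°;  2α = 38.58°
edge 1: e_1 = (+2.44, +1.78);  n_1 = (+0.5894, -0.8079)
edge 4: e_4 = (-3.51, -1.88);  n_4 = (-0.4722, +0.8815)
∠(n_1, n_4) = 172.06°
δ = |180° − 172.06°| = 7.94°
7.94° ≤ 2α = 38.58°  →  valid

δ = 7.94°, valid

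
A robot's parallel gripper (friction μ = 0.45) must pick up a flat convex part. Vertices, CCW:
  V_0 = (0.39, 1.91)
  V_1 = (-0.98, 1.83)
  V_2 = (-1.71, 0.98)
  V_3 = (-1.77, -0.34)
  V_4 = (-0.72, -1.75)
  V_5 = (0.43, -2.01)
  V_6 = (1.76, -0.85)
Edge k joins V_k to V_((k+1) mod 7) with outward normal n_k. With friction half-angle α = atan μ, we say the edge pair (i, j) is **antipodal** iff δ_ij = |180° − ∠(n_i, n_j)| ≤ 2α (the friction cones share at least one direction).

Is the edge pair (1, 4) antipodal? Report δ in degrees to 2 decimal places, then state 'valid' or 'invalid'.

α = atan 0.45 = 24.23°;  2α = 48.46°
edge 1: e_1 = (-0.73, -0.85);  n_1 = (-0.7586, +0.6515)
edge 4: e_4 = (+1.15, -0.26);  n_4 = (-0.2205, -0.9754)
∠(n_1, n_4) = 117.92°
δ = |180° − 117.92°| = 62.08°
62.08° > 2α = 48.46°  →  invalid

δ = 62.08°, invalid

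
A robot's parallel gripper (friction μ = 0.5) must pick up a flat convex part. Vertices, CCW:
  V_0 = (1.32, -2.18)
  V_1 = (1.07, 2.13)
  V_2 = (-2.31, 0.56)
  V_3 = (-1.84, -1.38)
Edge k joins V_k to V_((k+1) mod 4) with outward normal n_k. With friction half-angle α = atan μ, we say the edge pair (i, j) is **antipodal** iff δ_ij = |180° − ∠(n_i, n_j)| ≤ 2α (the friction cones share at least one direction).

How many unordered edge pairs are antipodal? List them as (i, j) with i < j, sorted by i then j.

α = atan 0.5 = 26.57°;  2α = 53.13°
n_0 = (+0.9983, +0.0579)
n_1 = (-0.4213, +0.9069)
n_2 = (-0.9719, -0.2355)
n_3 = (-0.2454, -0.9694)
  (0,1): δ = 68.40°  ·
  (0,2): δ = 10.30°  ✓
  (0,3): δ = 72.47°  ·
  (1,2): δ = 101.30°  ·
  (1,3): δ = 39.12°  ✓
  (2,3): δ = 117.83°  ·
antipodal pairs: 2

count = 2; pairs: (0,2), (1,3)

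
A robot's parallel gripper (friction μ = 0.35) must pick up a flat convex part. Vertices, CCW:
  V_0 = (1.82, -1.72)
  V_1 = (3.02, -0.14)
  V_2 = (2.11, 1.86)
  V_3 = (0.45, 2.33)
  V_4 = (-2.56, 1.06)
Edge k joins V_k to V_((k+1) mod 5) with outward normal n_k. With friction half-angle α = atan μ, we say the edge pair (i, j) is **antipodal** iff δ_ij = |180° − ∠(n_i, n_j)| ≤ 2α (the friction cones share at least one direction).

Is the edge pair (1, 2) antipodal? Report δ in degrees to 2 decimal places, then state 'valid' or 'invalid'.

δ = 130.27°, invalid

α = atan 0.35 = 19.29°;  2α = 38.58°
edge 1: e_1 = (-0.91, +2.00);  n_1 = (+0.9102, +0.4141)
edge 2: e_2 = (-1.66, +0.47);  n_2 = (+0.2724, +0.9622)
∠(n_1, n_2) = 49.73°
δ = |180° − 49.73°| = 130.27°
130.27° > 2α = 38.58°  →  invalid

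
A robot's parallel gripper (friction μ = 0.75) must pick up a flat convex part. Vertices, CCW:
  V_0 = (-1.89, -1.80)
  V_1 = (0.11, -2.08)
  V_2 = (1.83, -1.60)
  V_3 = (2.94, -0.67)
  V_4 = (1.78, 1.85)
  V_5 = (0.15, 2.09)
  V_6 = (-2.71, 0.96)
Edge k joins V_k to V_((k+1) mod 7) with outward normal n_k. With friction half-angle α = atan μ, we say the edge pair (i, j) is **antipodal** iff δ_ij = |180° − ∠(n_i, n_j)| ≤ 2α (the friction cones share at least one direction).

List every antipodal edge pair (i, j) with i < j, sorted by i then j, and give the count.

α = atan 0.75 = 36.87°;  2α = 73.74°
n_0 = (-0.1386, -0.9903)
n_1 = (+0.2688, -0.9632)
n_2 = (+0.6422, -0.7665)
n_3 = (+0.9084, +0.4181)
n_4 = (+0.1457, +0.9893)
n_5 = (-0.3675, +0.9300)
n_6 = (-0.9586, -0.2848)
  (0,1): δ = 156.44°  ·
  (0,2): δ = 132.07°  ·
  (0,3): δ = 57.31°  ✓
  (0,4): δ = 0.41°  ✓
  (0,5): δ = 29.53°  ✓
  (0,6): δ = 114.52°  ·
  (1,2): δ = 155.64°  ·
  (1,3): δ = 80.88°  ·
  (1,4): δ = 23.97°  ✓
  (1,5): δ = 5.97°  ✓
  (1,6): δ = 90.95°  ·
  (2,3): δ = 105.24°  ·
  (2,4): δ = 48.33°  ✓
  (2,5): δ = 18.40°  ✓
  (2,6): δ = 66.59°  ✓
  (3,4): δ = 123.09°  ·
  (3,5): δ = 93.16°  ·
  (3,6): δ = 8.17°  ✓
  (4,5): δ = 150.06°  ·
  (4,6): δ = 65.08°  ✓
  (5,6): δ = 95.01°  ·
antipodal pairs: 10

count = 10; pairs: (0,3), (0,4), (0,5), (1,4), (1,5), (2,4), (2,5), (2,6), (3,6), (4,6)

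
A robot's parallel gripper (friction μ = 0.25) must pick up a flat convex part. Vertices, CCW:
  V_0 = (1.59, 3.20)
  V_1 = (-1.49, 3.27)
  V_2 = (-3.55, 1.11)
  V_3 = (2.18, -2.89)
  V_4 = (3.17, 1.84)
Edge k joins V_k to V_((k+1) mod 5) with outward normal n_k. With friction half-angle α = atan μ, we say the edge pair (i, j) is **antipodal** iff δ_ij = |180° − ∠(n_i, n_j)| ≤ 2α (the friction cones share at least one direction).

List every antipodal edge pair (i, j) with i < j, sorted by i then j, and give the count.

α = atan 0.25 = 14.04°;  2α = 28.07°
n_0 = (+0.0227, +0.9997)
n_1 = (-0.7237, +0.6902)
n_2 = (-0.5724, -0.8200)
n_3 = (+0.9788, -0.2049)
n_4 = (+0.6524, +0.7579)
  (0,1): δ = 132.34°  ·
  (0,2): δ = 33.62°  ·
  (0,3): δ = 79.48°  ·
  (0,4): δ = 140.58°  ·
  (1,2): δ = 81.28°  ·
  (1,3): δ = 31.82°  ·
  (1,4): δ = 92.92°  ·
  (2,3): δ = 66.90°  ·
  (2,4): δ = 5.80°  ✓
  (3,4): δ = 118.90°  ·
antipodal pairs: 1

count = 1; pairs: (2,4)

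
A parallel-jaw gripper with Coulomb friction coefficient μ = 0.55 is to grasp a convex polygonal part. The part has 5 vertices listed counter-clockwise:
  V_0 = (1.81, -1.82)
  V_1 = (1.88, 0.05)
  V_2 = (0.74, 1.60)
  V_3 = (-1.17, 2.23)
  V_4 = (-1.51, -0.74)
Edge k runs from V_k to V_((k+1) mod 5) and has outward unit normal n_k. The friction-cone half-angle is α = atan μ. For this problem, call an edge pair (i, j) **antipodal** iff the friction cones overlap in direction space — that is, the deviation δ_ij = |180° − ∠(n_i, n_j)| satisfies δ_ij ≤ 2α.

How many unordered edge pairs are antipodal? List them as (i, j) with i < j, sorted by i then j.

α = atan 0.55 = 28.81°;  2α = 57.62°
n_0 = (+0.9993, -0.0374)
n_1 = (+0.8056, +0.5925)
n_2 = (+0.3132, +0.9497)
n_3 = (-0.9935, +0.1137)
n_4 = (-0.3093, -0.9509)
  (0,1): δ = 141.52°  ·
  (0,2): δ = 106.11°  ·
  (0,3): δ = 4.39°  ✓
  (0,4): δ = 74.12°  ·
  (1,2): δ = 144.59°  ·
  (1,3): δ = 42.86°  ✓
  (1,4): δ = 35.65°  ✓
  (2,3): δ = 78.28°  ·
  (2,4): δ = 0.24°  ✓
  (3,4): δ = 101.49°  ·
antipodal pairs: 4

count = 4; pairs: (0,3), (1,3), (1,4), (2,4)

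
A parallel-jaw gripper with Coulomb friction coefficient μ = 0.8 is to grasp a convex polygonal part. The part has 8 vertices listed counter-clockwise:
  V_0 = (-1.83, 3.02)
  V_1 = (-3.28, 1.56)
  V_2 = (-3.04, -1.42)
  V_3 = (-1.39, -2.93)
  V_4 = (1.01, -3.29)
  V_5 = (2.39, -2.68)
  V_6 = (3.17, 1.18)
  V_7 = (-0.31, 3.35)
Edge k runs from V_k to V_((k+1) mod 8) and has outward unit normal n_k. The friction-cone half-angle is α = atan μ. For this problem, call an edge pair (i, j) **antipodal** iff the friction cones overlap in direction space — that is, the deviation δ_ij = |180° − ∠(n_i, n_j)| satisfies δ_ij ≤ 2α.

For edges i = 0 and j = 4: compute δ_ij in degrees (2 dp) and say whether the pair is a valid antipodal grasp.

δ = 21.35°, valid

α = atan 0.8 = 38.66°;  2α = 77.32°
edge 0: e_0 = (-1.45, -1.46);  n_0 = (-0.7095, +0.7047)
edge 4: e_4 = (+1.38, +0.61);  n_4 = (+0.4043, -0.9146)
∠(n_0, n_4) = 158.65°
δ = |180° − 158.65°| = 21.35°
21.35° ≤ 2α = 77.32°  →  valid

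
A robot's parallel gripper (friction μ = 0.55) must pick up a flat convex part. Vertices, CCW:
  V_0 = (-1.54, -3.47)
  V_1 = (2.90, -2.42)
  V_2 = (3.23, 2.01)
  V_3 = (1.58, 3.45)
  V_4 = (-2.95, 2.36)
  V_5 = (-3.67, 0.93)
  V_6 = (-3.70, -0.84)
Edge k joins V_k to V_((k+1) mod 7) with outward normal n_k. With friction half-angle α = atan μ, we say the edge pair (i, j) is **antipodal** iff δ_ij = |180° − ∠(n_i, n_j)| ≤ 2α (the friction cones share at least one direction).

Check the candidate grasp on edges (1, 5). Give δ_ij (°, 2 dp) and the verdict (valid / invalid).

δ = 3.29°, valid

α = atan 0.55 = 28.81°;  2α = 57.62°
edge 1: e_1 = (+0.33, +4.43);  n_1 = (+0.9972, -0.0743)
edge 5: e_5 = (-0.03, -1.77);  n_5 = (-0.9999, +0.0169)
∠(n_1, n_5) = 176.71°
δ = |180° − 176.71°| = 3.29°
3.29° ≤ 2α = 57.62°  →  valid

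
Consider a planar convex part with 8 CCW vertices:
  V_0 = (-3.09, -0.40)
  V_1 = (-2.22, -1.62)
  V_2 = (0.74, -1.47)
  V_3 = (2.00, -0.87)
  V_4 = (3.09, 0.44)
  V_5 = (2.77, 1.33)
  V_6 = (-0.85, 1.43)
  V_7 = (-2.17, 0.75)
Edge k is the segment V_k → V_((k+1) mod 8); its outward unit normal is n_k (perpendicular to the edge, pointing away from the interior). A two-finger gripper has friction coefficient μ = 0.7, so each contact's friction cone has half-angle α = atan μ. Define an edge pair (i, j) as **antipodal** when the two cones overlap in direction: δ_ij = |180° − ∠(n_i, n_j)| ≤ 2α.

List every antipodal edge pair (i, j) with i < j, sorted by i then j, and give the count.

α = atan 0.7 = 34.99°;  2α = 69.98°
n_0 = (-0.8142, -0.5806)
n_1 = (+0.0506, -0.9987)
n_2 = (+0.4299, -0.9029)
n_3 = (+0.7687, -0.6396)
n_4 = (+0.9410, +0.3383)
n_5 = (+0.0276, +0.9996)
n_6 = (-0.4580, +0.8890)
n_7 = (-0.7809, +0.6247)
  (0,1): δ = 122.59°  ·
  (0,2): δ = 100.03°  ·
  (0,3): δ = 75.26°  ·
  (0,4): δ = 15.72°  ✓
  (0,5): δ = 52.92°  ✓
  (0,6): δ = 81.76°  ·
  (0,7): δ = 105.85°  ·
  (1,2): δ = 157.44°  ·
  (1,3): δ = 132.66°  ·
  (1,4): δ = 73.12°  ·
  (1,5): δ = 4.48°  ✓
  (1,6): δ = 24.35°  ✓
  (1,7): δ = 48.44°  ✓
  (2,3): δ = 155.23°  ·
  (2,4): δ = 95.69°  ·
  (2,5): δ = 27.05°  ✓
  (2,6): δ = 1.79°  ✓
  (2,7): δ = 25.88°  ✓
  (3,4): δ = 120.46°  ·
  (3,5): δ = 51.82°  ✓
  (3,6): δ = 22.98°  ✓
  (3,7): δ = 1.10°  ✓
  (4,5): δ = 111.36°  ·
  (4,6): δ = 82.52°  ·
  (4,7): δ = 58.44°  ✓
  (5,6): δ = 151.16°  ·
  (5,7): δ = 127.08°  ·
  (6,7): δ = 155.92°  ·
antipodal pairs: 12

count = 12; pairs: (0,4), (0,5), (1,5), (1,6), (1,7), (2,5), (2,6), (2,7), (3,5), (3,6), (3,7), (4,7)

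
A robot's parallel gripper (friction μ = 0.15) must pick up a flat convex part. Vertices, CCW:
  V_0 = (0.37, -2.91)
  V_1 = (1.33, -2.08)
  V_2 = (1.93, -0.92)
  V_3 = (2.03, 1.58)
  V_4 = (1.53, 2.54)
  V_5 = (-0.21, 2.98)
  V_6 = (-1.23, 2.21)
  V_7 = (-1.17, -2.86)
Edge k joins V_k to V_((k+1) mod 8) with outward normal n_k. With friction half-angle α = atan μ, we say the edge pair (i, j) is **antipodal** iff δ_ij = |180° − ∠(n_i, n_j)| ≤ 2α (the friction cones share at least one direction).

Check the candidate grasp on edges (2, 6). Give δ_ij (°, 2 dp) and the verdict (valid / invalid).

α = atan 0.15 = 8.53°;  2α = 17.06°
edge 2: e_2 = (+0.10, +2.50);  n_2 = (+0.9992, -0.0400)
edge 6: e_6 = (+0.06, -5.07);  n_6 = (-0.9999, -0.0118)
∠(n_2, n_6) = 177.03°
δ = |180° − 177.03°| = 2.97°
2.97° ≤ 2α = 17.06°  →  valid

δ = 2.97°, valid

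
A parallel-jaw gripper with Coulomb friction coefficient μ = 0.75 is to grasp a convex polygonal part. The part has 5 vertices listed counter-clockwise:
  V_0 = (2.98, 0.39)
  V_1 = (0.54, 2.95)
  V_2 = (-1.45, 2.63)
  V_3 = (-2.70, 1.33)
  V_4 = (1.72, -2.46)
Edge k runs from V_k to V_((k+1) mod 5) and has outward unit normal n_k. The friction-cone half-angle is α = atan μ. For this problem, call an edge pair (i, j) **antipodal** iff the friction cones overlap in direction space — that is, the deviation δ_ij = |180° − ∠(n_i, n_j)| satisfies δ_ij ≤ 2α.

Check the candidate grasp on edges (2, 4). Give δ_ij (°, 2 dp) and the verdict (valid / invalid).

δ = 20.03°, valid

α = atan 0.75 = 36.87°;  2α = 73.74°
edge 2: e_2 = (-1.25, -1.30);  n_2 = (-0.7208, +0.6931)
edge 4: e_4 = (+1.26, +2.85);  n_4 = (+0.9146, -0.4044)
∠(n_2, n_4) = 159.97°
δ = |180° − 159.97°| = 20.03°
20.03° ≤ 2α = 73.74°  →  valid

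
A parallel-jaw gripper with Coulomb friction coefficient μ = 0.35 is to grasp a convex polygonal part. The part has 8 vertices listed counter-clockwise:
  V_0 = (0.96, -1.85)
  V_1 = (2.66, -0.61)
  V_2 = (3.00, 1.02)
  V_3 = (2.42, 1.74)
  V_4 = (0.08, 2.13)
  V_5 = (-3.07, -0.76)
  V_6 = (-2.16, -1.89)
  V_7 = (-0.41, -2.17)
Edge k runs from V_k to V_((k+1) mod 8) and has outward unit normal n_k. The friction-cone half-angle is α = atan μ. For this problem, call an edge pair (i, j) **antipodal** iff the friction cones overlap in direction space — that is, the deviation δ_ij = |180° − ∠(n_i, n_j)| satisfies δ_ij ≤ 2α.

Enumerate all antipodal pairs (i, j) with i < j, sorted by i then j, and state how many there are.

count = 6; pairs: (0,4), (1,4), (2,5), (3,6), (3,7), (4,7)

α = atan 0.35 = 19.29°;  2α = 38.58°
n_0 = (+0.5893, -0.8079)
n_1 = (+0.9789, -0.2042)
n_2 = (+0.7788, +0.6273)
n_3 = (+0.1644, +0.9864)
n_4 = (-0.6760, +0.7369)
n_5 = (-0.7788, -0.6272)
n_6 = (-0.1580, -0.9874)
n_7 = (+0.2275, -0.9738)
  (0,1): δ = 137.89°  ·
  (0,2): δ = 87.25°  ·
  (0,3): δ = 45.57°  ·
  (0,4): δ = 6.43°  ✓
  (0,5): δ = 92.74°  ·
  (0,6): δ = 134.80°  ·
  (0,7): δ = 157.04°  ·
  (1,2): δ = 129.36°  ·
  (1,3): δ = 87.68°  ·
  (1,4): δ = 35.68°  ✓
  (1,5): δ = 50.63°  ·
  (1,6): δ = 92.69°  ·
  (1,7): δ = 114.93°  ·
  (2,3): δ = 138.32°  ·
  (2,4): δ = 86.32°  ·
  (2,5): δ = 0.01°  ✓
  (2,6): δ = 42.06°  ·
  (2,7): δ = 64.29°  ·
  (3,4): δ = 128.00°  ·
  (3,5): δ = 41.69°  ·
  (3,6): δ = 0.37°  ✓
  (3,7): δ = 22.61°  ✓
  (4,5): δ = 93.69°  ·
  (4,6): δ = 51.63°  ·
  (4,7): δ = 29.39°  ✓
  (5,6): δ = 137.94°  ·
  (5,7): δ = 115.70°  ·
  (6,7): δ = 157.76°  ·
antipodal pairs: 6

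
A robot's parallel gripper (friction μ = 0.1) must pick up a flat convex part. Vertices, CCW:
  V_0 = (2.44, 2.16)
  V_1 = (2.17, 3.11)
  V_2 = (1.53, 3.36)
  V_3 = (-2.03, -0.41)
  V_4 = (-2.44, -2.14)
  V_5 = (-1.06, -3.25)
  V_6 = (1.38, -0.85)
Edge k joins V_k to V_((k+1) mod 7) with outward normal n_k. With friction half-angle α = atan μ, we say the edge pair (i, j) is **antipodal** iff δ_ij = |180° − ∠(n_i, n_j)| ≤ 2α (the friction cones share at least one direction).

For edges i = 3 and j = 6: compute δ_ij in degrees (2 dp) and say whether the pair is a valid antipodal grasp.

α = atan 0.1 = 5.71°;  2α = 11.42°
edge 3: e_3 = (-0.41, -1.73);  n_3 = (-0.9730, +0.2306)
edge 6: e_6 = (+1.06, +3.01);  n_6 = (+0.9432, -0.3322)
∠(n_3, n_6) = 173.93°
δ = |180° − 173.93°| = 6.07°
6.07° ≤ 2α = 11.42°  →  valid

δ = 6.07°, valid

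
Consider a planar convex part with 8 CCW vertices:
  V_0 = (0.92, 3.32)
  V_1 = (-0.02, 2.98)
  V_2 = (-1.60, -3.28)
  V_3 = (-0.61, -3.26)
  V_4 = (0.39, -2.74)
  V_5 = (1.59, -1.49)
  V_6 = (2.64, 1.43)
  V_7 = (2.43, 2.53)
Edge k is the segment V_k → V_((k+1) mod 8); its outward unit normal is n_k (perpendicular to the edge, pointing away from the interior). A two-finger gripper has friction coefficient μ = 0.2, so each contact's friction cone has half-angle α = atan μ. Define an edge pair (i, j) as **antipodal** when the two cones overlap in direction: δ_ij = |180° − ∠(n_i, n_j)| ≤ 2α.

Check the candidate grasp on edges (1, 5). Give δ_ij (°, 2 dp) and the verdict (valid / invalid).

δ = 5.61°, valid

α = atan 0.2 = 11.31°;  2α = 22.62°
edge 1: e_1 = (-1.58, -6.26);  n_1 = (-0.9696, +0.2447)
edge 5: e_5 = (+1.05, +2.92);  n_5 = (+0.9410, -0.3384)
∠(n_1, n_5) = 174.39°
δ = |180° − 174.39°| = 5.61°
5.61° ≤ 2α = 22.62°  →  valid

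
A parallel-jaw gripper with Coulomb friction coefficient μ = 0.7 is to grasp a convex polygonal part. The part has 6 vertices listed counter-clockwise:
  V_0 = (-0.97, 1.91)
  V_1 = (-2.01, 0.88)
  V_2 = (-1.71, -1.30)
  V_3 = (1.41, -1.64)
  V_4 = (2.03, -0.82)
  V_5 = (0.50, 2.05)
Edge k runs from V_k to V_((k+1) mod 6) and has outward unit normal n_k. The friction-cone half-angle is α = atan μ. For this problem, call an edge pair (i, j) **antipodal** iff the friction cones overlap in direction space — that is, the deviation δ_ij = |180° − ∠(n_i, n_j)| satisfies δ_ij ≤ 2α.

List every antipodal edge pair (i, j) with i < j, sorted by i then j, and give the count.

count = 7; pairs: (0,2), (0,3), (1,3), (1,4), (2,4), (2,5), (3,5)

α = atan 0.7 = 34.99°;  2α = 69.98°
n_0 = (-0.7037, +0.7105)
n_1 = (-0.9907, -0.1363)
n_2 = (-0.1083, -0.9941)
n_3 = (+0.7977, -0.6031)
n_4 = (+0.8824, +0.4704)
n_5 = (-0.0948, +0.9955)
  (0,1): δ = 126.89°  ·
  (0,2): δ = 50.94°  ✓
  (0,3): δ = 8.18°  ✓
  (0,4): δ = 73.34°  ·
  (0,5): δ = 140.72°  ·
  (1,2): δ = 104.05°  ·
  (1,3): δ = 44.93°  ✓
  (1,4): δ = 20.23°  ✓
  (1,5): δ = 87.60°  ·
  (2,3): δ = 120.87°  ·
  (2,4): δ = 55.72°  ✓
  (2,5): δ = 11.66°  ✓
  (3,4): δ = 114.85°  ·
  (3,5): δ = 47.47°  ✓
  (4,5): δ = 112.62°  ·
antipodal pairs: 7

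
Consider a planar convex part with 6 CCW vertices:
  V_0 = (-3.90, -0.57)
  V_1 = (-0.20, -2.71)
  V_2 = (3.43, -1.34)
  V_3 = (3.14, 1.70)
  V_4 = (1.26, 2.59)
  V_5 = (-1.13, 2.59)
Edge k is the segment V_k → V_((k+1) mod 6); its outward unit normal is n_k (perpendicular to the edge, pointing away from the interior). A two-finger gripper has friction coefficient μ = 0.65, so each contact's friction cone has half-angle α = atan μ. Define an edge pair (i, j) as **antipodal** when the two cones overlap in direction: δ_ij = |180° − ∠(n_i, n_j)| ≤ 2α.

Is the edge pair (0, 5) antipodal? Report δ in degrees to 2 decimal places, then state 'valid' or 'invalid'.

α = atan 0.65 = 33.02°;  2α = 66.05°
edge 0: e_0 = (+3.70, -2.14);  n_0 = (-0.5007, -0.8656)
edge 5: e_5 = (-2.77, -3.16);  n_5 = (-0.7520, +0.6592)
∠(n_0, n_5) = 101.19°
δ = |180° − 101.19°| = 78.81°
78.81° > 2α = 66.05°  →  invalid

δ = 78.81°, invalid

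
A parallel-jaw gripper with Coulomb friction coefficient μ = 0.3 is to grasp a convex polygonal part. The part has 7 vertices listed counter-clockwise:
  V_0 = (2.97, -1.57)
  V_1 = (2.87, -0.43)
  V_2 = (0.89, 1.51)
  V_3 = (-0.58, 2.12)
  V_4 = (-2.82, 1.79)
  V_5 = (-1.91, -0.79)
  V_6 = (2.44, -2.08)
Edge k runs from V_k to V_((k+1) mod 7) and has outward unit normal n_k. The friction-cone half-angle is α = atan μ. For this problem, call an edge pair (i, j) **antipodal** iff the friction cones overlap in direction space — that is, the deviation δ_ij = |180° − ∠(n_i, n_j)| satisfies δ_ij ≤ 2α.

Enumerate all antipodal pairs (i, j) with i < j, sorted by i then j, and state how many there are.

count = 5; pairs: (0,4), (1,4), (1,5), (2,5), (3,5)

α = atan 0.3 = 16.70°;  2α = 33.40°
n_0 = (+0.9962, +0.0874)
n_1 = (+0.6999, +0.7143)
n_2 = (+0.3833, +0.9236)
n_3 = (-0.1457, +0.9893)
n_4 = (-0.9431, -0.3326)
n_5 = (-0.2843, -0.9587)
n_6 = (+0.6934, -0.7206)
  (0,1): δ = 139.43°  ·
  (0,2): δ = 117.55°  ·
  (0,3): δ = 86.63°  ·
  (0,4): δ = 14.42°  ✓
  (0,5): δ = 68.47°  ·
  (0,6): δ = 128.89°  ·
  (1,2): δ = 158.12°  ·
  (1,3): δ = 127.20°  ·
  (1,4): δ = 26.16°  ✓
  (1,5): δ = 27.90°  ✓
  (1,6): δ = 88.31°  ·
  (2,3): δ = 149.08°  ·
  (2,4): δ = 48.03°  ·
  (2,5): δ = 6.02°  ✓
  (2,6): δ = 66.44°  ·
  (3,4): δ = 78.95°  ·
  (3,5): δ = 24.90°  ✓
  (3,6): δ = 35.52°  ·
  (4,5): δ = 125.95°  ·
  (4,6): δ = 65.53°  ·
  (5,6): δ = 119.58°  ·
antipodal pairs: 5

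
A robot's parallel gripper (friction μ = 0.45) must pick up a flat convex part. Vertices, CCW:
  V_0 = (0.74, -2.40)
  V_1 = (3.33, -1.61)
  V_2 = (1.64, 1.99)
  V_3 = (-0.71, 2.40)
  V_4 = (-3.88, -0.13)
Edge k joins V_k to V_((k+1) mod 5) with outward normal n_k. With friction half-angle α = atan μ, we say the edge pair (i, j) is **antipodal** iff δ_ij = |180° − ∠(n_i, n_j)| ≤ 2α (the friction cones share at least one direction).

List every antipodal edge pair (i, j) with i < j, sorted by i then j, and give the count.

count = 4; pairs: (0,2), (0,3), (1,4), (2,4)

α = atan 0.45 = 24.23°;  2α = 48.46°
n_0 = (+0.2917, -0.9565)
n_1 = (+0.9052, +0.4249)
n_2 = (+0.1719, +0.9851)
n_3 = (-0.6238, +0.7816)
n_4 = (-0.4410, -0.8975)
  (0,1): δ = 81.82°  ·
  (0,2): δ = 26.86°  ✓
  (0,3): δ = 21.63°  ✓
  (0,4): δ = 136.87°  ·
  (1,2): δ = 125.04°  ·
  (1,3): δ = 76.55°  ·
  (1,4): δ = 38.69°  ✓
  (2,3): δ = 131.51°  ·
  (2,4): δ = 16.27°  ✓
  (3,4): δ = 64.76°  ·
antipodal pairs: 4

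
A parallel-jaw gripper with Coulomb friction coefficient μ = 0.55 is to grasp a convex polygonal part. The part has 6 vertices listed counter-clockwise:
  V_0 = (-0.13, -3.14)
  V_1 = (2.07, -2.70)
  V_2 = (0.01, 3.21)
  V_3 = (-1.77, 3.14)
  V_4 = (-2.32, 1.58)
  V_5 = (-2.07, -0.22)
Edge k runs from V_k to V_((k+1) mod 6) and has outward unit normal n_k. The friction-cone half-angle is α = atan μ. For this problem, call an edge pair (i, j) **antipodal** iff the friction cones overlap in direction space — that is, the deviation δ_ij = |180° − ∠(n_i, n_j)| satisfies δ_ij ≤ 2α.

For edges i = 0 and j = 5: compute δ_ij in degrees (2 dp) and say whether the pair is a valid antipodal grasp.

α = atan 0.55 = 28.81°;  2α = 57.62°
edge 0: e_0 = (+2.20, +0.44);  n_0 = (+0.1961, -0.9806)
edge 5: e_5 = (+1.94, -2.92);  n_5 = (-0.8329, -0.5534)
∠(n_0, n_5) = 67.71°
δ = |180° − 67.71°| = 112.29°
112.29° > 2α = 57.62°  →  invalid

δ = 112.29°, invalid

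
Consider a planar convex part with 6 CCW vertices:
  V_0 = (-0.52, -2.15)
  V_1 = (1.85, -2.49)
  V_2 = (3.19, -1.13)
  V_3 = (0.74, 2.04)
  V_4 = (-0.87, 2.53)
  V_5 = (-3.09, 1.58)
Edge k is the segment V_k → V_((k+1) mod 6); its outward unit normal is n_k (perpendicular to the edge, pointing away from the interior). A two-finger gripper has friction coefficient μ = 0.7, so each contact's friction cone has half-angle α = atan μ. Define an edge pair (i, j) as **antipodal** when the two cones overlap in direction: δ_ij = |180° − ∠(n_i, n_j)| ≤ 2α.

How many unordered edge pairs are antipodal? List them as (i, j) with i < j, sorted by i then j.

count = 7; pairs: (0,2), (0,3), (0,4), (1,3), (1,4), (2,5), (3,5)

α = atan 0.7 = 34.99°;  2α = 69.98°
n_0 = (-0.1420, -0.9899)
n_1 = (+0.7123, -0.7018)
n_2 = (+0.7912, +0.6115)
n_3 = (+0.2912, +0.9567)
n_4 = (-0.3934, +0.9194)
n_5 = (-0.8235, -0.5674)
  (0,1): δ = 126.41°  ·
  (0,2): δ = 44.14°  ✓
  (0,3): δ = 8.76°  ✓
  (0,4): δ = 31.33°  ✓
  (0,5): δ = 132.73°  ·
  (1,2): δ = 97.73°  ·
  (1,3): δ = 62.35°  ✓
  (1,4): δ = 22.26°  ✓
  (1,5): δ = 79.14°  ·
  (2,3): δ = 144.63°  ·
  (2,4): δ = 104.53°  ·
  (2,5): δ = 3.13°  ✓
  (3,4): δ = 139.91°  ·
  (3,5): δ = 38.51°  ✓
  (4,5): δ = 78.60°  ·
antipodal pairs: 7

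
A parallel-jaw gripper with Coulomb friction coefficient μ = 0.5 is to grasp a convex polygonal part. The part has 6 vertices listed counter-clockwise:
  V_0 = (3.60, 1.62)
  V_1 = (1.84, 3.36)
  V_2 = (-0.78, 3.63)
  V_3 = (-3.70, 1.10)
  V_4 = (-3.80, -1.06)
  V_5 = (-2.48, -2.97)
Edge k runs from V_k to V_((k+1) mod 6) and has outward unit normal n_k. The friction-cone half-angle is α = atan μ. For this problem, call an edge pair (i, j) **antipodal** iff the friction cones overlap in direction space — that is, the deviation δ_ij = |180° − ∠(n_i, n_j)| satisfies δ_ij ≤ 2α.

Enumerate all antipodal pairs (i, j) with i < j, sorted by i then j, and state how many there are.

α = atan 0.5 = 26.57°;  2α = 53.13°
n_0 = (+0.7031, +0.7111)
n_1 = (+0.1025, +0.9947)
n_2 = (-0.6548, +0.7558)
n_3 = (-0.9989, +0.0462)
n_4 = (-0.8227, -0.5685)
n_5 = (+0.6025, -0.7981)
  (0,1): δ = 141.21°  ·
  (0,2): δ = 94.42°  ·
  (0,3): δ = 47.98°  ✓
  (0,4): δ = 10.68°  ✓
  (0,5): δ = 81.72°  ·
  (1,2): δ = 133.21°  ·
  (1,3): δ = 86.77°  ·
  (1,4): δ = 49.47°  ✓
  (1,5): δ = 42.93°  ✓
  (2,3): δ = 133.56°  ·
  (2,4): δ = 96.26°  ·
  (2,5): δ = 3.86°  ✓
  (3,4): δ = 142.70°  ·
  (3,5): δ = 50.30°  ✓
  (4,5): δ = 87.60°  ·
antipodal pairs: 6

count = 6; pairs: (0,3), (0,4), (1,4), (1,5), (2,5), (3,5)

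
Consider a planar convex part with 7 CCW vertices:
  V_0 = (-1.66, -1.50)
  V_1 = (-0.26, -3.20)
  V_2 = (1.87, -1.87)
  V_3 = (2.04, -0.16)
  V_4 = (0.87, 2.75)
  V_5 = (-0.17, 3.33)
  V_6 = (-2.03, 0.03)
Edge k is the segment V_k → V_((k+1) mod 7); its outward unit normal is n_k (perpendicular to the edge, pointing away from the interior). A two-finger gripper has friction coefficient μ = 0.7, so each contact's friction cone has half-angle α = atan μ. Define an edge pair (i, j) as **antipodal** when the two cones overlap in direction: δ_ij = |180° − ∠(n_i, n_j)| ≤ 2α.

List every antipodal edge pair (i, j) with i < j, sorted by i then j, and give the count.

α = atan 0.7 = 34.99°;  2α = 69.98°
n_0 = (-0.7719, -0.6357)
n_1 = (+0.5296, -0.8482)
n_2 = (+0.9951, -0.0989)
n_3 = (+0.9278, +0.3730)
n_4 = (+0.4871, +0.8734)
n_5 = (-0.8712, +0.4910)
n_6 = (-0.9720, -0.2351)
  (0,1): δ = 97.49°  ·
  (0,2): δ = 45.15°  ✓
  (0,3): δ = 17.57°  ✓
  (0,4): δ = 21.38°  ✓
  (0,5): δ = 111.12°  ·
  (0,6): δ = 154.12°  ·
  (1,2): δ = 127.66°  ·
  (1,3): δ = 100.08°  ·
  (1,4): δ = 61.13°  ✓
  (1,5): δ = 28.61°  ✓
  (1,6): δ = 71.61°  ·
  (2,3): δ = 152.42°  ·
  (2,4): δ = 113.47°  ·
  (2,5): δ = 23.73°  ✓
  (2,6): δ = 19.27°  ✓
  (3,4): δ = 141.05°  ·
  (3,5): δ = 51.31°  ✓
  (3,6): δ = 8.31°  ✓
  (4,5): δ = 90.26°  ·
  (4,6): δ = 47.26°  ✓
  (5,6): δ = 137.00°  ·
antipodal pairs: 10

count = 10; pairs: (0,2), (0,3), (0,4), (1,4), (1,5), (2,5), (2,6), (3,5), (3,6), (4,6)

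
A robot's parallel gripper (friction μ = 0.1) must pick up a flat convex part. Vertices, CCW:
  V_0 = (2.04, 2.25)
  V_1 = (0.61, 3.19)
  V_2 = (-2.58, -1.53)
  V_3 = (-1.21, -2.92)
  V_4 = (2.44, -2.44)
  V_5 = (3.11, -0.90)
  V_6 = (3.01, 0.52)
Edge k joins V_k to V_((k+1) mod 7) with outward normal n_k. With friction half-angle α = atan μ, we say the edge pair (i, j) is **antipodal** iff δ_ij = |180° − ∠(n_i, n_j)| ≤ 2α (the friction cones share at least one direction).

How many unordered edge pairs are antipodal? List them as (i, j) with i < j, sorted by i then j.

count = 1; pairs: (1,4)

α = atan 0.1 = 5.71°;  2α = 11.42°
n_0 = (+0.5493, +0.8356)
n_1 = (-0.8285, +0.5600)
n_2 = (-0.7122, -0.7020)
n_3 = (+0.1304, -0.9915)
n_4 = (+0.9170, -0.3989)
n_5 = (+0.9975, +0.0702)
n_6 = (+0.8722, +0.4891)
  (0,1): δ = 90.73°  ·
  (0,2): δ = 12.10°  ·
  (0,3): δ = 40.81°  ·
  (0,4): δ = 99.81°  ·
  (0,5): δ = 127.35°  ·
  (0,6): δ = 152.60°  ·
  (1,2): δ = 101.36°  ·
  (1,3): δ = 48.46°  ·
  (1,4): δ = 10.54°  ✓
  (1,5): δ = 38.08°  ·
  (1,6): δ = 63.33°  ·
  (2,3): δ = 127.09°  ·
  (2,4): δ = 68.10°  ·
  (2,5): δ = 40.56°  ·
  (2,6): δ = 15.31°  ·
  (3,4): δ = 121.00°  ·
  (3,5): δ = 93.46°  ·
  (3,6): δ = 68.21°  ·
  (4,5): δ = 152.46°  ·
  (4,6): δ = 127.21°  ·
  (5,6): δ = 154.75°  ·
antipodal pairs: 1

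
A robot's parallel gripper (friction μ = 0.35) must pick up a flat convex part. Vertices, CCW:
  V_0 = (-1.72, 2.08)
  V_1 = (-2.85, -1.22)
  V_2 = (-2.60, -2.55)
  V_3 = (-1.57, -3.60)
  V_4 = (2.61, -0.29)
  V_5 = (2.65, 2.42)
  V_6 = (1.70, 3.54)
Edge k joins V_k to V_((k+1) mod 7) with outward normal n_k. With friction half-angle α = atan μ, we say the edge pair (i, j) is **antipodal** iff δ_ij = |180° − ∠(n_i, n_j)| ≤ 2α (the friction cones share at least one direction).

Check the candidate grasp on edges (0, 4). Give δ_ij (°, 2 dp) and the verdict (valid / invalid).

α = atan 0.35 = 19.29°;  2α = 38.58°
edge 0: e_0 = (-1.13, -3.30);  n_0 = (-0.9461, +0.3240)
edge 4: e_4 = (+0.04, +2.71);  n_4 = (+0.9999, -0.0148)
∠(n_0, n_4) = 161.94°
δ = |180° − 161.94°| = 18.06°
18.06° ≤ 2α = 38.58°  →  valid

δ = 18.06°, valid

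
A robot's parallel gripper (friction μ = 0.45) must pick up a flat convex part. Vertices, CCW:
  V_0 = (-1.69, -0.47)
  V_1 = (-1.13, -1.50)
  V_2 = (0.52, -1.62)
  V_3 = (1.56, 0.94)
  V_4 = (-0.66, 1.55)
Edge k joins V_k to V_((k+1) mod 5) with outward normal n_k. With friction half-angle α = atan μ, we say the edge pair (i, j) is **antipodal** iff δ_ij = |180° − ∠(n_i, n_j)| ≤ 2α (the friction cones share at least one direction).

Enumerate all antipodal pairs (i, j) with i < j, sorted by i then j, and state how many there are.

count = 3; pairs: (0,3), (1,3), (2,4)

α = atan 0.45 = 24.23°;  2α = 48.46°
n_0 = (-0.8785, -0.4777)
n_1 = (-0.0725, -0.9974)
n_2 = (+0.9265, -0.3764)
n_3 = (+0.2650, +0.9643)
n_4 = (-0.8909, +0.4543)
  (0,1): δ = 122.69°  ·
  (0,2): δ = 50.64°  ·
  (0,3): δ = 46.10°  ✓
  (0,4): δ = 124.45°  ·
  (1,2): δ = 107.95°  ·
  (1,3): δ = 11.20°  ✓
  (1,4): δ = 67.14°  ·
  (2,3): δ = 83.25°  ·
  (2,4): δ = 4.91°  ✓
  (3,4): δ = 101.65°  ·
antipodal pairs: 3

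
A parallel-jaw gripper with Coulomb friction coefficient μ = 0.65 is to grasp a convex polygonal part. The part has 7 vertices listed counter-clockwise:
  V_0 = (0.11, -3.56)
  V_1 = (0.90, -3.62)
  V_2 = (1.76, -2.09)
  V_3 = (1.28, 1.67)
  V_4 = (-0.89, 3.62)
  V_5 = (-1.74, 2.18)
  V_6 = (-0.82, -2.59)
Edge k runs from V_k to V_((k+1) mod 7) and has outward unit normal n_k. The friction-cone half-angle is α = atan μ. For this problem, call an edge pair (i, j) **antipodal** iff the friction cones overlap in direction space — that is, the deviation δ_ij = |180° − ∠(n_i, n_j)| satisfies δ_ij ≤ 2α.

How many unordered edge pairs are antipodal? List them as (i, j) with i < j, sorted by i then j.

count = 9; pairs: (0,3), (0,4), (1,4), (1,5), (2,4), (2,5), (2,6), (3,5), (3,6)

α = atan 0.65 = 33.02°;  2α = 66.05°
n_0 = (-0.0757, -0.9971)
n_1 = (+0.8717, -0.4900)
n_2 = (+0.9919, +0.1266)
n_3 = (+0.6684, +0.7438)
n_4 = (-0.8612, +0.5083)
n_5 = (-0.9819, -0.1894)
n_6 = (-0.7218, -0.6921)
  (0,1): δ = 115.00°  ·
  (0,2): δ = 78.38°  ·
  (0,3): δ = 37.60°  ✓
  (0,4): δ = 63.79°  ✓
  (0,5): δ = 105.26°  ·
  (0,6): δ = 138.14°  ·
  (1,2): δ = 143.39°  ·
  (1,3): δ = 102.60°  ·
  (1,4): δ = 1.21°  ✓
  (1,5): δ = 40.26°  ✓
  (1,6): δ = 73.13°  ·
  (2,3): δ = 139.22°  ·
  (2,4): δ = 37.83°  ✓
  (2,5): δ = 3.64°  ✓
  (2,6): δ = 36.52°  ✓
  (3,4): δ = 78.61°  ·
  (3,5): δ = 37.14°  ✓
  (3,6): δ = 4.26°  ✓
  (4,5): δ = 138.53°  ·
  (4,6): δ = 105.65°  ·
  (5,6): δ = 147.12°  ·
antipodal pairs: 9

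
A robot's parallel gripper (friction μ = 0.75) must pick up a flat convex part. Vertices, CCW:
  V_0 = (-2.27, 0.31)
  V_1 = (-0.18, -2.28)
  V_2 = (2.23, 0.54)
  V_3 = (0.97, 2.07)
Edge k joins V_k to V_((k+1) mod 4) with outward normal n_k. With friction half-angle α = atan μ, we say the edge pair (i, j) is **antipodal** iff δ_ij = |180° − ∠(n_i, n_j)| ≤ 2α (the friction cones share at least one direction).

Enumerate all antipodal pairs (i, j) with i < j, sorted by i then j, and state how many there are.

count = 2; pairs: (0,2), (1,3)

α = atan 0.75 = 36.87°;  2α = 73.74°
n_0 = (-0.7782, -0.6280)
n_1 = (+0.7602, -0.6497)
n_2 = (+0.7719, +0.6357)
n_3 = (-0.4773, +0.8787)
  (0,1): δ = 79.42°  ·
  (0,2): δ = 0.57°  ✓
  (0,3): δ = 79.61°  ·
  (1,2): δ = 100.01°  ·
  (1,3): δ = 20.97°  ✓
  (2,3): δ = 100.96°  ·
antipodal pairs: 2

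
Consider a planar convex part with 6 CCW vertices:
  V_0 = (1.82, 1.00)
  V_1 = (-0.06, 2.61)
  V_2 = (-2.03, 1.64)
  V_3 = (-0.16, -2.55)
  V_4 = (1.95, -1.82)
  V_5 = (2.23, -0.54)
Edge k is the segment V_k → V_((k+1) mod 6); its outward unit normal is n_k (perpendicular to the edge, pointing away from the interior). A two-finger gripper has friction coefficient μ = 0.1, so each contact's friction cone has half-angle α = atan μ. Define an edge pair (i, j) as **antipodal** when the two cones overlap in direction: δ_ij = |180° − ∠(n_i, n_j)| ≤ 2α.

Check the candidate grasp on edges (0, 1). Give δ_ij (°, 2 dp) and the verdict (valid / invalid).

α = atan 0.1 = 5.71°;  2α = 11.42°
edge 0: e_0 = (-1.88, +1.61);  n_0 = (+0.6505, +0.7595)
edge 1: e_1 = (-1.97, -0.97);  n_1 = (-0.4417, +0.8971)
∠(n_0, n_1) = 66.79°
δ = |180° − 66.79°| = 113.21°
113.21° > 2α = 11.42°  →  invalid

δ = 113.21°, invalid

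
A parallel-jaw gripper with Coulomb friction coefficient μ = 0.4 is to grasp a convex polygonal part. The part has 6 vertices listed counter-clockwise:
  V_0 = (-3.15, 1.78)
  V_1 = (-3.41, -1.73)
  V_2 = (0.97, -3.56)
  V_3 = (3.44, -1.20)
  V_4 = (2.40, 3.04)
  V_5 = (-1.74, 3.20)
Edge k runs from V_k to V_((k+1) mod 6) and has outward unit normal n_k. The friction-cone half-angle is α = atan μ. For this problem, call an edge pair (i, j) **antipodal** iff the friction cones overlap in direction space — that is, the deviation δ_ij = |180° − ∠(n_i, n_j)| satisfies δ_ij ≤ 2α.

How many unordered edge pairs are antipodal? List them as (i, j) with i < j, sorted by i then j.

count = 4; pairs: (0,2), (0,3), (1,4), (2,5)

α = atan 0.4 = 21.80°;  2α = 43.60°
n_0 = (-0.9973, +0.0739)
n_1 = (-0.3855, -0.9227)
n_2 = (+0.6908, -0.7230)
n_3 = (+0.9712, +0.2382)
n_4 = (+0.0386, +0.9993)
n_5 = (-0.7096, +0.7046)
  (0,1): δ = 108.44°  ·
  (0,2): δ = 42.07°  ✓
  (0,3): δ = 18.02°  ✓
  (0,4): δ = 92.02°  ·
  (0,5): δ = 139.44°  ·
  (1,2): δ = 113.63°  ·
  (1,3): δ = 53.54°  ·
  (1,4): δ = 20.46°  ✓
  (1,5): δ = 67.88°  ·
  (2,3): δ = 119.91°  ·
  (2,4): δ = 45.91°  ·
  (2,5): δ = 1.51°  ✓
  (3,4): δ = 105.99°  ·
  (3,5): δ = 58.58°  ·
  (4,5): δ = 132.58°  ·
antipodal pairs: 4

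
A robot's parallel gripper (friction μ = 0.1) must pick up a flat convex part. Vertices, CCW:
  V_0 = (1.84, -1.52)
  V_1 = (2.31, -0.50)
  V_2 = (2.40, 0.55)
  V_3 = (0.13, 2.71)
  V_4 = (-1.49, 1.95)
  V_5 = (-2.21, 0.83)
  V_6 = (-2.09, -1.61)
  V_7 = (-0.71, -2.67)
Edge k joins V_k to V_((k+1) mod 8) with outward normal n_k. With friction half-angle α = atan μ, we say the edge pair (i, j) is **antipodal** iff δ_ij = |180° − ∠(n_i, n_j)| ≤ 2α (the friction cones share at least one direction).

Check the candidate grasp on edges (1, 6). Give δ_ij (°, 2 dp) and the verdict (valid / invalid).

α = atan 0.1 = 5.71°;  2α = 11.42°
edge 1: e_1 = (+0.09, +1.05);  n_1 = (+0.9963, -0.0854)
edge 6: e_6 = (+1.38, -1.06);  n_6 = (-0.6092, -0.7931)
∠(n_1, n_6) = 122.63°
δ = |180° − 122.63°| = 57.37°
57.37° > 2α = 11.42°  →  invalid

δ = 57.37°, invalid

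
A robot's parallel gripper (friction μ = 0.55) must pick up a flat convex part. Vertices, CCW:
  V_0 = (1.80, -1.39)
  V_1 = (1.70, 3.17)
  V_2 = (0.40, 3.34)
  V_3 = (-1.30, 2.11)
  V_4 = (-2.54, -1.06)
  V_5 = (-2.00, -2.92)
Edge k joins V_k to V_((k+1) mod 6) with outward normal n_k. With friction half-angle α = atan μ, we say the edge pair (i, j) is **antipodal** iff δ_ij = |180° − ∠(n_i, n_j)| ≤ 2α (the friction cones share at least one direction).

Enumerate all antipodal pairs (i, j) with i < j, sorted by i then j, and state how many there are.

count = 6; pairs: (0,2), (0,3), (0,4), (1,5), (2,5), (3,5)

α = atan 0.55 = 28.81°;  2α = 57.62°
n_0 = (+0.9998, +0.0219)
n_1 = (+0.1297, +0.9916)
n_2 = (-0.5862, +0.8102)
n_3 = (-0.9313, +0.3643)
n_4 = (-0.9603, -0.2788)
n_5 = (+0.3735, -0.9276)
  (0,1): δ = 98.71°  ·
  (0,2): δ = 55.37°  ✓
  (0,3): δ = 22.62°  ✓
  (0,4): δ = 14.93°  ✓
  (0,5): δ = 110.67°  ·
  (1,2): δ = 136.66°  ·
  (1,3): δ = 103.91°  ·
  (1,4): δ = 66.36°  ·
  (1,5): δ = 29.38°  ✓
  (2,3): δ = 147.25°  ·
  (2,4): δ = 109.70°  ·
  (2,5): δ = 13.96°  ✓
  (3,4): δ = 142.45°  ·
  (3,5): δ = 46.70°  ✓
  (4,5): δ = 84.26°  ·
antipodal pairs: 6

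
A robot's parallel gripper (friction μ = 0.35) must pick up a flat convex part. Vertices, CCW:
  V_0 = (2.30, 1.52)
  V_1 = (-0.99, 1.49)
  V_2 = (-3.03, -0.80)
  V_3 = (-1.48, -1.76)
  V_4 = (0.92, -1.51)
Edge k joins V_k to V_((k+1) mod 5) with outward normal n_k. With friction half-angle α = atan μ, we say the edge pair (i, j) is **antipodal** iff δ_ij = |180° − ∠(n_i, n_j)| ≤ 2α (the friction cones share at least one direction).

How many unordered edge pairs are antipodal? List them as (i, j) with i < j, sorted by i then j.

count = 3; pairs: (0,2), (0,3), (1,4)

α = atan 0.35 = 19.29°;  2α = 38.58°
n_0 = (-0.0091, +1.0000)
n_1 = (-0.7467, +0.6652)
n_2 = (-0.5265, -0.8501)
n_3 = (+0.1036, -0.9946)
n_4 = (+0.9101, -0.4145)
  (0,1): δ = 132.22°  ·
  (0,2): δ = 32.29°  ✓
  (0,3): δ = 5.42°  ✓
  (0,4): δ = 64.99°  ·
  (1,2): δ = 80.08°  ·
  (1,3): δ = 42.36°  ·
  (1,4): δ = 17.21°  ✓
  (2,3): δ = 142.28°  ·
  (2,4): δ = 82.71°  ·
  (3,4): δ = 120.43°  ·
antipodal pairs: 3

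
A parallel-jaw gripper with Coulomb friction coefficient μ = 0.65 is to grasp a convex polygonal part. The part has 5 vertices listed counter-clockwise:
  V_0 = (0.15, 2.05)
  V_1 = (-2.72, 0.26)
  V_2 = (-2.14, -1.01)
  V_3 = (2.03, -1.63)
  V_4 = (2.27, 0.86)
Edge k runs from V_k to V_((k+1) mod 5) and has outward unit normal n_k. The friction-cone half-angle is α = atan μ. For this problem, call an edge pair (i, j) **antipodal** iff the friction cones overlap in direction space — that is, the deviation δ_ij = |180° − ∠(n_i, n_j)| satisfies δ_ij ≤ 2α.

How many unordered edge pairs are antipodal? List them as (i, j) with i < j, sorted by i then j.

count = 5; pairs: (0,2), (0,3), (1,3), (1,4), (2,4)

α = atan 0.65 = 33.02°;  2α = 66.05°
n_0 = (-0.5292, +0.8485)
n_1 = (-0.9096, -0.4154)
n_2 = (-0.1471, -0.9891)
n_3 = (+0.9954, -0.0959)
n_4 = (+0.4895, +0.8720)
  (0,1): δ = 97.41°  ·
  (0,2): δ = 40.41°  ✓
  (0,3): δ = 52.54°  ✓
  (0,4): δ = 118.74°  ·
  (1,2): δ = 123.00°  ·
  (1,3): δ = 30.05°  ✓
  (1,4): δ = 36.15°  ✓
  (2,3): δ = 87.05°  ·
  (2,4): δ = 20.85°  ✓
  (3,4): δ = 113.80°  ·
antipodal pairs: 5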